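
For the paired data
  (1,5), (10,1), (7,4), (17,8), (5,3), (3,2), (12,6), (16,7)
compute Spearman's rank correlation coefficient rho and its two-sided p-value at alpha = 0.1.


Step 1: Rank x and y separately (midranks; no ties here).
rank(x): 1->1, 10->5, 7->4, 17->8, 5->3, 3->2, 12->6, 16->7
rank(y): 5->5, 1->1, 4->4, 8->8, 3->3, 2->2, 6->6, 7->7
Step 2: d_i = R_x(i) - R_y(i); compute d_i^2.
  (1-5)^2=16, (5-1)^2=16, (4-4)^2=0, (8-8)^2=0, (3-3)^2=0, (2-2)^2=0, (6-6)^2=0, (7-7)^2=0
sum(d^2) = 32.
Step 3: rho = 1 - 6*32 / (8*(8^2 - 1)) = 1 - 192/504 = 0.619048.
Step 4: Under H0, t = rho * sqrt((n-2)/(1-rho^2)) = 1.9308 ~ t(6).
Step 5: Two-sided p-value from the t-distribution with 6 df = 0.101733.
Step 6: alpha = 0.1. fail to reject H0.

rho = 0.6190, p = 0.101733, fail to reject H0 at alpha = 0.1.


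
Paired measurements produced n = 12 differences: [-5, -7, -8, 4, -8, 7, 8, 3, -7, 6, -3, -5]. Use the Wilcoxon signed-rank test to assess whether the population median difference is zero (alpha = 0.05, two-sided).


Step 1: Drop any zero differences (none here) and take |d_i|.
|d| = [5, 7, 8, 4, 8, 7, 8, 3, 7, 6, 3, 5]
Step 2: Midrank |d_i| (ties get averaged ranks).
ranks: |5|->4.5, |7|->8, |8|->11, |4|->3, |8|->11, |7|->8, |8|->11, |3|->1.5, |7|->8, |6|->6, |3|->1.5, |5|->4.5
Step 3: Attach original signs; sum ranks with positive sign and with negative sign.
W+ = 3 + 8 + 11 + 1.5 + 6 = 29.5
W- = 4.5 + 8 + 11 + 11 + 8 + 1.5 + 4.5 = 48.5
(Check: W+ + W- = 78 should equal n(n+1)/2 = 78.)
Step 4: Test statistic W = min(W+, W-) = 29.5.
Step 5: Ties in |d|, so use the tie-corrected normal approximation.
        E[W] = n(n+1)/4 = 12*13/4 = 39.
        Tie groups: |d|=3 (t=2), |d|=5 (t=2), |d|=7 (t=3), |d|=8 (t=3); sum(t^3 - t) = 60.
        Var[W] = n(n+1)(2n+1)/24 - sum(t^3-t)/48 = 3900/24 - 60/48 = 161.25.
        z = (W - E[W]) / sqrt(Var[W]) = (29.5 - 39) / 12.6984 = -0.7481.
        Two-sided p = 2*Phi(z) = 0.454385.
Step 6: alpha = 0.05. fail to reject H0.

W+ = 29.5, W- = 48.5, W = min = 29.5, p = 0.454385, fail to reject H0.


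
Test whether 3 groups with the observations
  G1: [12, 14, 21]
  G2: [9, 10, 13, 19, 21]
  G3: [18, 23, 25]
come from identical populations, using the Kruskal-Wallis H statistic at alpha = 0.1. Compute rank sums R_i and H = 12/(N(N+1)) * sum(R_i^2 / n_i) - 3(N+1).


Step 1: Combine all N = 11 observations and assign midranks.
sorted (value, group, rank): (9,G2,1), (10,G2,2), (12,G1,3), (13,G2,4), (14,G1,5), (18,G3,6), (19,G2,7), (21,G1,8.5), (21,G2,8.5), (23,G3,10), (25,G3,11)
Step 2: Sum ranks within each group.
R_1 = 16.5 (n_1 = 3)
R_2 = 22.5 (n_2 = 5)
R_3 = 27 (n_3 = 3)
Step 3: H = 12/(N(N+1)) * sum(R_i^2/n_i) - 3(N+1)
     = 12/(11*12) * (16.5^2/3 + 22.5^2/5 + 27^2/3) - 3*12
     = 0.090909 * 435 - 36
     = 3.545455.
Step 4: Ties present; correction factor C = 1 - 6/(11^3 - 11) = 0.995455. Corrected H = 3.545455 / 0.995455 = 3.561644.
Step 5: Under H0, H ~ chi^2(2); p-value = 0.168500.
Step 6: alpha = 0.1. fail to reject H0.

H = 3.5616, df = 2, p = 0.168500, fail to reject H0.


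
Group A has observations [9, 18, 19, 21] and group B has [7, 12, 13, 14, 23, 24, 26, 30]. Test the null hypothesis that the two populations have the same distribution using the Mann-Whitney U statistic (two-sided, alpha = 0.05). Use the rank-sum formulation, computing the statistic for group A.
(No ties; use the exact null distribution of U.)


Step 1: Combine and sort all 12 observations; assign midranks.
sorted (value, group): (7,Y), (9,X), (12,Y), (13,Y), (14,Y), (18,X), (19,X), (21,X), (23,Y), (24,Y), (26,Y), (30,Y)
ranks: 7->1, 9->2, 12->3, 13->4, 14->5, 18->6, 19->7, 21->8, 23->9, 24->10, 26->11, 30->12
Step 2: Rank sum for X: R1 = 2 + 6 + 7 + 8 = 23.
Step 3: U_X = R1 - n1(n1+1)/2 = 23 - 4*5/2 = 23 - 10 = 13.
       U_Y = n1*n2 - U_X = 32 - 13 = 19.
Step 4: No ties, so the exact null distribution of U (based on enumerating the C(12,4) = 495 equally likely rank assignments) gives the two-sided p-value.
Step 5: p-value = 0.682828; compare to alpha = 0.05. fail to reject H0.

U_X = 13, p = 0.682828, fail to reject H0 at alpha = 0.05.


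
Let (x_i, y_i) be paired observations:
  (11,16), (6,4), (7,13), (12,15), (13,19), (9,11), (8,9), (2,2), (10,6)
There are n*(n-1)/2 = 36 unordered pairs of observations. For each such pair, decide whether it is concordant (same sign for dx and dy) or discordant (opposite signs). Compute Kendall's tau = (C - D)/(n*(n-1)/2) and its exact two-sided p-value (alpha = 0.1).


Step 1: Enumerate the 36 unordered pairs (i,j) with i<j and classify each by sign(x_j-x_i) * sign(y_j-y_i).
  (1,2):dx=-5,dy=-12->C; (1,3):dx=-4,dy=-3->C; (1,4):dx=+1,dy=-1->D; (1,5):dx=+2,dy=+3->C
  (1,6):dx=-2,dy=-5->C; (1,7):dx=-3,dy=-7->C; (1,8):dx=-9,dy=-14->C; (1,9):dx=-1,dy=-10->C
  (2,3):dx=+1,dy=+9->C; (2,4):dx=+6,dy=+11->C; (2,5):dx=+7,dy=+15->C; (2,6):dx=+3,dy=+7->C
  (2,7):dx=+2,dy=+5->C; (2,8):dx=-4,dy=-2->C; (2,9):dx=+4,dy=+2->C; (3,4):dx=+5,dy=+2->C
  (3,5):dx=+6,dy=+6->C; (3,6):dx=+2,dy=-2->D; (3,7):dx=+1,dy=-4->D; (3,8):dx=-5,dy=-11->C
  (3,9):dx=+3,dy=-7->D; (4,5):dx=+1,dy=+4->C; (4,6):dx=-3,dy=-4->C; (4,7):dx=-4,dy=-6->C
  (4,8):dx=-10,dy=-13->C; (4,9):dx=-2,dy=-9->C; (5,6):dx=-4,dy=-8->C; (5,7):dx=-5,dy=-10->C
  (5,8):dx=-11,dy=-17->C; (5,9):dx=-3,dy=-13->C; (6,7):dx=-1,dy=-2->C; (6,8):dx=-7,dy=-9->C
  (6,9):dx=+1,dy=-5->D; (7,8):dx=-6,dy=-7->C; (7,9):dx=+2,dy=-3->D; (8,9):dx=+8,dy=+4->C
Step 2: C = 30, D = 6, total pairs = 36.
Step 3: tau = (C - D)/(n(n-1)/2) = (30 - 6)/36 = 0.666667.
Step 4: Exact two-sided p-value (enumerate n! = 362880 permutations of y under H0): p = 0.012665.
Step 5: alpha = 0.1. reject H0.

tau_b = 0.6667 (C=30, D=6), p = 0.012665, reject H0.


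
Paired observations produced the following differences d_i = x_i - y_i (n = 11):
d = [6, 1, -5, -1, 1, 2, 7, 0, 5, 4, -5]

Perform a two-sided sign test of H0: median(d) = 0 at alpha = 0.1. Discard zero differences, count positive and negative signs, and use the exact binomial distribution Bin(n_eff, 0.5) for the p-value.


Step 1: Discard zero differences. Original n = 11; n_eff = number of nonzero differences = 10.
Nonzero differences (with sign): +6, +1, -5, -1, +1, +2, +7, +5, +4, -5
Step 2: Count signs: positive = 7, negative = 3.
Step 3: Under H0: P(positive) = 0.5, so the number of positives S ~ Bin(10, 0.5).
Step 4: Two-sided exact p-value = sum of Bin(10,0.5) probabilities at or below the observed probability = 0.343750.
Step 5: alpha = 0.1. fail to reject H0.

n_eff = 10, pos = 7, neg = 3, p = 0.343750, fail to reject H0.


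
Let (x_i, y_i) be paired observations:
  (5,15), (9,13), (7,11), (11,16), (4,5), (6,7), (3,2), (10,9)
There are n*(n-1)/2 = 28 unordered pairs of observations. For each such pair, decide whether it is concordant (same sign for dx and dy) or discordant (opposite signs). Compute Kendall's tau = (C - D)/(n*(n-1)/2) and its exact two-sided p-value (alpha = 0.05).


Step 1: Enumerate the 28 unordered pairs (i,j) with i<j and classify each by sign(x_j-x_i) * sign(y_j-y_i).
  (1,2):dx=+4,dy=-2->D; (1,3):dx=+2,dy=-4->D; (1,4):dx=+6,dy=+1->C; (1,5):dx=-1,dy=-10->C
  (1,6):dx=+1,dy=-8->D; (1,7):dx=-2,dy=-13->C; (1,8):dx=+5,dy=-6->D; (2,3):dx=-2,dy=-2->C
  (2,4):dx=+2,dy=+3->C; (2,5):dx=-5,dy=-8->C; (2,6):dx=-3,dy=-6->C; (2,7):dx=-6,dy=-11->C
  (2,8):dx=+1,dy=-4->D; (3,4):dx=+4,dy=+5->C; (3,5):dx=-3,dy=-6->C; (3,6):dx=-1,dy=-4->C
  (3,7):dx=-4,dy=-9->C; (3,8):dx=+3,dy=-2->D; (4,5):dx=-7,dy=-11->C; (4,6):dx=-5,dy=-9->C
  (4,7):dx=-8,dy=-14->C; (4,8):dx=-1,dy=-7->C; (5,6):dx=+2,dy=+2->C; (5,7):dx=-1,dy=-3->C
  (5,8):dx=+6,dy=+4->C; (6,7):dx=-3,dy=-5->C; (6,8):dx=+4,dy=+2->C; (7,8):dx=+7,dy=+7->C
Step 2: C = 22, D = 6, total pairs = 28.
Step 3: tau = (C - D)/(n(n-1)/2) = (22 - 6)/28 = 0.571429.
Step 4: Exact two-sided p-value (enumerate n! = 40320 permutations of y under H0): p = 0.061012.
Step 5: alpha = 0.05. fail to reject H0.

tau_b = 0.5714 (C=22, D=6), p = 0.061012, fail to reject H0.


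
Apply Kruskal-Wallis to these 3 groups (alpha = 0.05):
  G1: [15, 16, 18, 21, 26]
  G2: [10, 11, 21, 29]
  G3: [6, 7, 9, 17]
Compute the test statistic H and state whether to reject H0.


Step 1: Combine all N = 13 observations and assign midranks.
sorted (value, group, rank): (6,G3,1), (7,G3,2), (9,G3,3), (10,G2,4), (11,G2,5), (15,G1,6), (16,G1,7), (17,G3,8), (18,G1,9), (21,G1,10.5), (21,G2,10.5), (26,G1,12), (29,G2,13)
Step 2: Sum ranks within each group.
R_1 = 44.5 (n_1 = 5)
R_2 = 32.5 (n_2 = 4)
R_3 = 14 (n_3 = 4)
Step 3: H = 12/(N(N+1)) * sum(R_i^2/n_i) - 3(N+1)
     = 12/(13*14) * (44.5^2/5 + 32.5^2/4 + 14^2/4) - 3*14
     = 0.065934 * 709.112 - 42
     = 4.754670.
Step 4: Ties present; correction factor C = 1 - 6/(13^3 - 13) = 0.997253. Corrected H = 4.754670 / 0.997253 = 4.767769.
Step 5: Under H0, H ~ chi^2(2); p-value = 0.092192.
Step 6: alpha = 0.05. fail to reject H0.

H = 4.7678, df = 2, p = 0.092192, fail to reject H0.


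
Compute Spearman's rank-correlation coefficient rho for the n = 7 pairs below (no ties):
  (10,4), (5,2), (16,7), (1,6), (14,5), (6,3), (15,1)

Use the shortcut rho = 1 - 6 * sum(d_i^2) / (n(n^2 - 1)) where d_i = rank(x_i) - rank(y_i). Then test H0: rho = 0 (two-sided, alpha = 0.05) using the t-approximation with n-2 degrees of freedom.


Step 1: Rank x and y separately (midranks; no ties here).
rank(x): 10->4, 5->2, 16->7, 1->1, 14->5, 6->3, 15->6
rank(y): 4->4, 2->2, 7->7, 6->6, 5->5, 3->3, 1->1
Step 2: d_i = R_x(i) - R_y(i); compute d_i^2.
  (4-4)^2=0, (2-2)^2=0, (7-7)^2=0, (1-6)^2=25, (5-5)^2=0, (3-3)^2=0, (6-1)^2=25
sum(d^2) = 50.
Step 3: rho = 1 - 6*50 / (7*(7^2 - 1)) = 1 - 300/336 = 0.107143.
Step 4: Under H0, t = rho * sqrt((n-2)/(1-rho^2)) = 0.2410 ~ t(5).
Step 5: Two-sided p-value from the t-distribution with 5 df = 0.819151.
Step 6: alpha = 0.05. fail to reject H0.

rho = 0.1071, p = 0.819151, fail to reject H0 at alpha = 0.05.


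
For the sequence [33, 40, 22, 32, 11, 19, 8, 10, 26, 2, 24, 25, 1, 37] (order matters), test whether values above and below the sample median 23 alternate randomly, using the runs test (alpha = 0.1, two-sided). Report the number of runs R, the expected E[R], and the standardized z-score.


Step 1: Compute median = 23; label A = above, B = below.
Labels in order: AABABBBBABAABA  (n_A = 7, n_B = 7)
Step 2: Count runs R = 9.
Step 3: Under H0 (random ordering), E[R] = 2*n_A*n_B/(n_A+n_B) + 1 = 2*7*7/14 + 1 = 8.0000.
        Var[R] = 2*n_A*n_B*(2*n_A*n_B - n_A - n_B) / ((n_A+n_B)^2 * (n_A+n_B-1)) = 8232/2548 = 3.2308.
        SD[R] = 1.7974.
Step 4: Continuity-corrected z = (R - 0.5 - E[R]) / SD[R] = (9 - 0.5 - 8.0000) / 1.7974 = 0.2782.
Step 5: Two-sided p-value via normal approximation = 2*(1 - Phi(|z|)) = 0.780879.
Step 6: alpha = 0.1. fail to reject H0.

R = 9, z = 0.2782, p = 0.780879, fail to reject H0.


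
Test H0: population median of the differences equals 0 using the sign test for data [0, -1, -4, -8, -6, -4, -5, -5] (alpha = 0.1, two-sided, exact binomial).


Step 1: Discard zero differences. Original n = 8; n_eff = number of nonzero differences = 7.
Nonzero differences (with sign): -1, -4, -8, -6, -4, -5, -5
Step 2: Count signs: positive = 0, negative = 7.
Step 3: Under H0: P(positive) = 0.5, so the number of positives S ~ Bin(7, 0.5).
Step 4: Two-sided exact p-value = sum of Bin(7,0.5) probabilities at or below the observed probability = 0.015625.
Step 5: alpha = 0.1. reject H0.

n_eff = 7, pos = 0, neg = 7, p = 0.015625, reject H0.


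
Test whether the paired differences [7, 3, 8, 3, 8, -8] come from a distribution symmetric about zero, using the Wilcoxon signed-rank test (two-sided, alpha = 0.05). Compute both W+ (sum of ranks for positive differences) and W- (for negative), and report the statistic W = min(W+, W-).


Step 1: Drop any zero differences (none here) and take |d_i|.
|d| = [7, 3, 8, 3, 8, 8]
Step 2: Midrank |d_i| (ties get averaged ranks).
ranks: |7|->3, |3|->1.5, |8|->5, |3|->1.5, |8|->5, |8|->5
Step 3: Attach original signs; sum ranks with positive sign and with negative sign.
W+ = 3 + 1.5 + 5 + 1.5 + 5 = 16
W- = 5 = 5
(Check: W+ + W- = 21 should equal n(n+1)/2 = 21.)
Step 4: Test statistic W = min(W+, W-) = 5.
Step 5: Ties in |d|, so use the tie-corrected normal approximation.
        E[W] = n(n+1)/4 = 6*7/4 = 10.5.
        Tie groups: |d|=3 (t=2), |d|=8 (t=3); sum(t^3 - t) = 30.
        Var[W] = n(n+1)(2n+1)/24 - sum(t^3-t)/48 = 546/24 - 30/48 = 22.125.
        z = (W - E[W]) / sqrt(Var[W]) = (5 - 10.5) / 4.7037 = -1.1693.
        Two-sided p = 2*Phi(z) = 0.242288.
Step 6: alpha = 0.05. fail to reject H0.

W+ = 16, W- = 5, W = min = 5, p = 0.242288, fail to reject H0.


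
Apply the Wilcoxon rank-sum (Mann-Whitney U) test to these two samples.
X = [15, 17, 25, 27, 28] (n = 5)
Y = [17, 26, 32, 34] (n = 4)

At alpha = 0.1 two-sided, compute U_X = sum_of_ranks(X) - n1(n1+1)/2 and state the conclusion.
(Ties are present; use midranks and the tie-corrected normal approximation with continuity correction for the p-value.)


Step 1: Combine and sort all 9 observations; assign midranks.
sorted (value, group): (15,X), (17,X), (17,Y), (25,X), (26,Y), (27,X), (28,X), (32,Y), (34,Y)
ranks: 15->1, 17->2.5, 17->2.5, 25->4, 26->5, 27->6, 28->7, 32->8, 34->9
Step 2: Rank sum for X: R1 = 1 + 2.5 + 4 + 6 + 7 = 20.5.
Step 3: U_X = R1 - n1(n1+1)/2 = 20.5 - 5*6/2 = 20.5 - 15 = 5.5.
       U_Y = n1*n2 - U_X = 20 - 5.5 = 14.5.
Step 4: Ties are present, so use the tie-corrected normal approximation (with continuity correction) for the p-value.
Step 5: p-value = 0.325163; compare to alpha = 0.1. fail to reject H0.

U_X = 5.5, p = 0.325163, fail to reject H0 at alpha = 0.1.


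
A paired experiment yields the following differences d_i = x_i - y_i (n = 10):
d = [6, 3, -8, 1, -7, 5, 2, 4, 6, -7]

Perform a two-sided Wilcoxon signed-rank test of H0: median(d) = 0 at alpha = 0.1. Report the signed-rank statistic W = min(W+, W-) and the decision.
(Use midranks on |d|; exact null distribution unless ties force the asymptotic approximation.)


Step 1: Drop any zero differences (none here) and take |d_i|.
|d| = [6, 3, 8, 1, 7, 5, 2, 4, 6, 7]
Step 2: Midrank |d_i| (ties get averaged ranks).
ranks: |6|->6.5, |3|->3, |8|->10, |1|->1, |7|->8.5, |5|->5, |2|->2, |4|->4, |6|->6.5, |7|->8.5
Step 3: Attach original signs; sum ranks with positive sign and with negative sign.
W+ = 6.5 + 3 + 1 + 5 + 2 + 4 + 6.5 = 28
W- = 10 + 8.5 + 8.5 = 27
(Check: W+ + W- = 55 should equal n(n+1)/2 = 55.)
Step 4: Test statistic W = min(W+, W-) = 27.
Step 5: Ties in |d|, so use the tie-corrected normal approximation.
        E[W] = n(n+1)/4 = 10*11/4 = 27.5.
        Tie groups: |d|=6 (t=2), |d|=7 (t=2); sum(t^3 - t) = 12.
        Var[W] = n(n+1)(2n+1)/24 - sum(t^3-t)/48 = 2310/24 - 12/48 = 96.
        z = (W - E[W]) / sqrt(Var[W]) = (27 - 27.5) / 9.7980 = -0.0510.
        Two-sided p = 2*Phi(z) = 0.959301.
Step 6: alpha = 0.1. fail to reject H0.

W+ = 28, W- = 27, W = min = 27, p = 0.959301, fail to reject H0.


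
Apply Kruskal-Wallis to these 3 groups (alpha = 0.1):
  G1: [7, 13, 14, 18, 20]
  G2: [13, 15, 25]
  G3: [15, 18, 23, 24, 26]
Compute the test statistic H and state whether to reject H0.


Step 1: Combine all N = 13 observations and assign midranks.
sorted (value, group, rank): (7,G1,1), (13,G1,2.5), (13,G2,2.5), (14,G1,4), (15,G2,5.5), (15,G3,5.5), (18,G1,7.5), (18,G3,7.5), (20,G1,9), (23,G3,10), (24,G3,11), (25,G2,12), (26,G3,13)
Step 2: Sum ranks within each group.
R_1 = 24 (n_1 = 5)
R_2 = 20 (n_2 = 3)
R_3 = 47 (n_3 = 5)
Step 3: H = 12/(N(N+1)) * sum(R_i^2/n_i) - 3(N+1)
     = 12/(13*14) * (24^2/5 + 20^2/3 + 47^2/5) - 3*14
     = 0.065934 * 690.333 - 42
     = 3.516484.
Step 4: Ties present; correction factor C = 1 - 18/(13^3 - 13) = 0.991758. Corrected H = 3.516484 / 0.991758 = 3.545706.
Step 5: Under H0, H ~ chi^2(2); p-value = 0.169848.
Step 6: alpha = 0.1. fail to reject H0.

H = 3.5457, df = 2, p = 0.169848, fail to reject H0.


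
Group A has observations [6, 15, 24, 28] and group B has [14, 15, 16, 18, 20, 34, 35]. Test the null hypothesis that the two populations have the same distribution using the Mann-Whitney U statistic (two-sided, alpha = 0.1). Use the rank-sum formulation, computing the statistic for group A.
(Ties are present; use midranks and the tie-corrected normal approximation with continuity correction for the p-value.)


Step 1: Combine and sort all 11 observations; assign midranks.
sorted (value, group): (6,X), (14,Y), (15,X), (15,Y), (16,Y), (18,Y), (20,Y), (24,X), (28,X), (34,Y), (35,Y)
ranks: 6->1, 14->2, 15->3.5, 15->3.5, 16->5, 18->6, 20->7, 24->8, 28->9, 34->10, 35->11
Step 2: Rank sum for X: R1 = 1 + 3.5 + 8 + 9 = 21.5.
Step 3: U_X = R1 - n1(n1+1)/2 = 21.5 - 4*5/2 = 21.5 - 10 = 11.5.
       U_Y = n1*n2 - U_X = 28 - 11.5 = 16.5.
Step 4: Ties are present, so use the tie-corrected normal approximation (with continuity correction) for the p-value.
Step 5: p-value = 0.704817; compare to alpha = 0.1. fail to reject H0.

U_X = 11.5, p = 0.704817, fail to reject H0 at alpha = 0.1.


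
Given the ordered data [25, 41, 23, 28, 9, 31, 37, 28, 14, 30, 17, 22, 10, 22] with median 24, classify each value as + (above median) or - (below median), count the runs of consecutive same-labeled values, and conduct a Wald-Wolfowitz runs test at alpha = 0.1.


Step 1: Compute median = 24; label A = above, B = below.
Labels in order: AABABAAABABBBB  (n_A = 7, n_B = 7)
Step 2: Count runs R = 8.
Step 3: Under H0 (random ordering), E[R] = 2*n_A*n_B/(n_A+n_B) + 1 = 2*7*7/14 + 1 = 8.0000.
        Var[R] = 2*n_A*n_B*(2*n_A*n_B - n_A - n_B) / ((n_A+n_B)^2 * (n_A+n_B-1)) = 8232/2548 = 3.2308.
        SD[R] = 1.7974.
Step 4: R = E[R], so z = 0 with no continuity correction.
Step 5: Two-sided p-value via normal approximation = 2*(1 - Phi(|z|)) = 1.000000.
Step 6: alpha = 0.1. fail to reject H0.

R = 8, z = 0.0000, p = 1.000000, fail to reject H0.


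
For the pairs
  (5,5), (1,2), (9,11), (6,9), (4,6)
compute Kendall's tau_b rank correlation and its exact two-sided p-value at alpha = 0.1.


Step 1: Enumerate the 10 unordered pairs (i,j) with i<j and classify each by sign(x_j-x_i) * sign(y_j-y_i).
  (1,2):dx=-4,dy=-3->C; (1,3):dx=+4,dy=+6->C; (1,4):dx=+1,dy=+4->C; (1,5):dx=-1,dy=+1->D
  (2,3):dx=+8,dy=+9->C; (2,4):dx=+5,dy=+7->C; (2,5):dx=+3,dy=+4->C; (3,4):dx=-3,dy=-2->C
  (3,5):dx=-5,dy=-5->C; (4,5):dx=-2,dy=-3->C
Step 2: C = 9, D = 1, total pairs = 10.
Step 3: tau = (C - D)/(n(n-1)/2) = (9 - 1)/10 = 0.800000.
Step 4: Exact two-sided p-value (enumerate n! = 120 permutations of y under H0): p = 0.083333.
Step 5: alpha = 0.1. reject H0.

tau_b = 0.8000 (C=9, D=1), p = 0.083333, reject H0.


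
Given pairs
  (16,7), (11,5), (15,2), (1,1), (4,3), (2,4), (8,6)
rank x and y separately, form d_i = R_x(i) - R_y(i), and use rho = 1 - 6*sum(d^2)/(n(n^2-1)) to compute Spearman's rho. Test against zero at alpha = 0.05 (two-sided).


Step 1: Rank x and y separately (midranks; no ties here).
rank(x): 16->7, 11->5, 15->6, 1->1, 4->3, 2->2, 8->4
rank(y): 7->7, 5->5, 2->2, 1->1, 3->3, 4->4, 6->6
Step 2: d_i = R_x(i) - R_y(i); compute d_i^2.
  (7-7)^2=0, (5-5)^2=0, (6-2)^2=16, (1-1)^2=0, (3-3)^2=0, (2-4)^2=4, (4-6)^2=4
sum(d^2) = 24.
Step 3: rho = 1 - 6*24 / (7*(7^2 - 1)) = 1 - 144/336 = 0.571429.
Step 4: Under H0, t = rho * sqrt((n-2)/(1-rho^2)) = 1.5570 ~ t(5).
Step 5: Two-sided p-value from the t-distribution with 5 df = 0.180202.
Step 6: alpha = 0.05. fail to reject H0.

rho = 0.5714, p = 0.180202, fail to reject H0 at alpha = 0.05.


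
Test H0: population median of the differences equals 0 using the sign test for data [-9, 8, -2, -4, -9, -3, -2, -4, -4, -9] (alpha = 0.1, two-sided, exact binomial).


Step 1: Discard zero differences. Original n = 10; n_eff = number of nonzero differences = 10.
Nonzero differences (with sign): -9, +8, -2, -4, -9, -3, -2, -4, -4, -9
Step 2: Count signs: positive = 1, negative = 9.
Step 3: Under H0: P(positive) = 0.5, so the number of positives S ~ Bin(10, 0.5).
Step 4: Two-sided exact p-value = sum of Bin(10,0.5) probabilities at or below the observed probability = 0.021484.
Step 5: alpha = 0.1. reject H0.

n_eff = 10, pos = 1, neg = 9, p = 0.021484, reject H0.


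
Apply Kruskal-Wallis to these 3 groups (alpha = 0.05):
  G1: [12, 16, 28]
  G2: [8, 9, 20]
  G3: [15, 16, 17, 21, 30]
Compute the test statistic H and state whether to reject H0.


Step 1: Combine all N = 11 observations and assign midranks.
sorted (value, group, rank): (8,G2,1), (9,G2,2), (12,G1,3), (15,G3,4), (16,G1,5.5), (16,G3,5.5), (17,G3,7), (20,G2,8), (21,G3,9), (28,G1,10), (30,G3,11)
Step 2: Sum ranks within each group.
R_1 = 18.5 (n_1 = 3)
R_2 = 11 (n_2 = 3)
R_3 = 36.5 (n_3 = 5)
Step 3: H = 12/(N(N+1)) * sum(R_i^2/n_i) - 3(N+1)
     = 12/(11*12) * (18.5^2/3 + 11^2/3 + 36.5^2/5) - 3*12
     = 0.090909 * 420.867 - 36
     = 2.260606.
Step 4: Ties present; correction factor C = 1 - 6/(11^3 - 11) = 0.995455. Corrected H = 2.260606 / 0.995455 = 2.270928.
Step 5: Under H0, H ~ chi^2(2); p-value = 0.321273.
Step 6: alpha = 0.05. fail to reject H0.

H = 2.2709, df = 2, p = 0.321273, fail to reject H0.


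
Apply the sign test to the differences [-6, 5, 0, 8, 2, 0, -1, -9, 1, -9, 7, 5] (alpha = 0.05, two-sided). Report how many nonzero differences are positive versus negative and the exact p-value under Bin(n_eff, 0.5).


Step 1: Discard zero differences. Original n = 12; n_eff = number of nonzero differences = 10.
Nonzero differences (with sign): -6, +5, +8, +2, -1, -9, +1, -9, +7, +5
Step 2: Count signs: positive = 6, negative = 4.
Step 3: Under H0: P(positive) = 0.5, so the number of positives S ~ Bin(10, 0.5).
Step 4: Two-sided exact p-value = sum of Bin(10,0.5) probabilities at or below the observed probability = 0.753906.
Step 5: alpha = 0.05. fail to reject H0.

n_eff = 10, pos = 6, neg = 4, p = 0.753906, fail to reject H0.


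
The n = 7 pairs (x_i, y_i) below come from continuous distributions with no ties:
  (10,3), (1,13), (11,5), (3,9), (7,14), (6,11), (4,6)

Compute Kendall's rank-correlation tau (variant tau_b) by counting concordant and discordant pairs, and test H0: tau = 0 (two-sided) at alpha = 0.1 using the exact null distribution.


Step 1: Enumerate the 21 unordered pairs (i,j) with i<j and classify each by sign(x_j-x_i) * sign(y_j-y_i).
  (1,2):dx=-9,dy=+10->D; (1,3):dx=+1,dy=+2->C; (1,4):dx=-7,dy=+6->D; (1,5):dx=-3,dy=+11->D
  (1,6):dx=-4,dy=+8->D; (1,7):dx=-6,dy=+3->D; (2,3):dx=+10,dy=-8->D; (2,4):dx=+2,dy=-4->D
  (2,5):dx=+6,dy=+1->C; (2,6):dx=+5,dy=-2->D; (2,7):dx=+3,dy=-7->D; (3,4):dx=-8,dy=+4->D
  (3,5):dx=-4,dy=+9->D; (3,6):dx=-5,dy=+6->D; (3,7):dx=-7,dy=+1->D; (4,5):dx=+4,dy=+5->C
  (4,6):dx=+3,dy=+2->C; (4,7):dx=+1,dy=-3->D; (5,6):dx=-1,dy=-3->C; (5,7):dx=-3,dy=-8->C
  (6,7):dx=-2,dy=-5->C
Step 2: C = 7, D = 14, total pairs = 21.
Step 3: tau = (C - D)/(n(n-1)/2) = (7 - 14)/21 = -0.333333.
Step 4: Exact two-sided p-value (enumerate n! = 5040 permutations of y under H0): p = 0.381349.
Step 5: alpha = 0.1. fail to reject H0.

tau_b = -0.3333 (C=7, D=14), p = 0.381349, fail to reject H0.


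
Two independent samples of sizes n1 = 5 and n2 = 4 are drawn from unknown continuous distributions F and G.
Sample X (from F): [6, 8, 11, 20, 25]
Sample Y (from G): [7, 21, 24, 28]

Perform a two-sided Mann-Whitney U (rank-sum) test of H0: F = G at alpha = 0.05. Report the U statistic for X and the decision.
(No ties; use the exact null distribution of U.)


Step 1: Combine and sort all 9 observations; assign midranks.
sorted (value, group): (6,X), (7,Y), (8,X), (11,X), (20,X), (21,Y), (24,Y), (25,X), (28,Y)
ranks: 6->1, 7->2, 8->3, 11->4, 20->5, 21->6, 24->7, 25->8, 28->9
Step 2: Rank sum for X: R1 = 1 + 3 + 4 + 5 + 8 = 21.
Step 3: U_X = R1 - n1(n1+1)/2 = 21 - 5*6/2 = 21 - 15 = 6.
       U_Y = n1*n2 - U_X = 20 - 6 = 14.
Step 4: No ties, so the exact null distribution of U (based on enumerating the C(9,5) = 126 equally likely rank assignments) gives the two-sided p-value.
Step 5: p-value = 0.412698; compare to alpha = 0.05. fail to reject H0.

U_X = 6, p = 0.412698, fail to reject H0 at alpha = 0.05.


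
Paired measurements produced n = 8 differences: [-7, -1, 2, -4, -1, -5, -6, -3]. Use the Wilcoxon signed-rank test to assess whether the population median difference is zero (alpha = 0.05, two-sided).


Step 1: Drop any zero differences (none here) and take |d_i|.
|d| = [7, 1, 2, 4, 1, 5, 6, 3]
Step 2: Midrank |d_i| (ties get averaged ranks).
ranks: |7|->8, |1|->1.5, |2|->3, |4|->5, |1|->1.5, |5|->6, |6|->7, |3|->4
Step 3: Attach original signs; sum ranks with positive sign and with negative sign.
W+ = 3 = 3
W- = 8 + 1.5 + 5 + 1.5 + 6 + 7 + 4 = 33
(Check: W+ + W- = 36 should equal n(n+1)/2 = 36.)
Step 4: Test statistic W = min(W+, W-) = 3.
Step 5: Ties in |d|, so use the tie-corrected normal approximation.
        E[W] = n(n+1)/4 = 8*9/4 = 18.
        Tie groups: |d|=1 (t=2); sum(t^3 - t) = 6.
        Var[W] = n(n+1)(2n+1)/24 - sum(t^3-t)/48 = 1224/24 - 6/48 = 50.875.
        z = (W - E[W]) / sqrt(Var[W]) = (3 - 18) / 7.1327 = -2.1030.
        Two-sided p = 2*Phi(z) = 0.035466.
Step 6: alpha = 0.05. reject H0.

W+ = 3, W- = 33, W = min = 3, p = 0.035466, reject H0.


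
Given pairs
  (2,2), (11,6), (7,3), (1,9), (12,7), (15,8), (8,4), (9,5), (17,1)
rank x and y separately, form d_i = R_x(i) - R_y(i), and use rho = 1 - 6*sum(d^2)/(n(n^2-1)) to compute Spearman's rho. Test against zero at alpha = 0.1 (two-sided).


Step 1: Rank x and y separately (midranks; no ties here).
rank(x): 2->2, 11->6, 7->3, 1->1, 12->7, 15->8, 8->4, 9->5, 17->9
rank(y): 2->2, 6->6, 3->3, 9->9, 7->7, 8->8, 4->4, 5->5, 1->1
Step 2: d_i = R_x(i) - R_y(i); compute d_i^2.
  (2-2)^2=0, (6-6)^2=0, (3-3)^2=0, (1-9)^2=64, (7-7)^2=0, (8-8)^2=0, (4-4)^2=0, (5-5)^2=0, (9-1)^2=64
sum(d^2) = 128.
Step 3: rho = 1 - 6*128 / (9*(9^2 - 1)) = 1 - 768/720 = -0.066667.
Step 4: Under H0, t = rho * sqrt((n-2)/(1-rho^2)) = -0.1768 ~ t(7).
Step 5: Two-sided p-value from the t-distribution with 7 df = 0.864690.
Step 6: alpha = 0.1. fail to reject H0.

rho = -0.0667, p = 0.864690, fail to reject H0 at alpha = 0.1.


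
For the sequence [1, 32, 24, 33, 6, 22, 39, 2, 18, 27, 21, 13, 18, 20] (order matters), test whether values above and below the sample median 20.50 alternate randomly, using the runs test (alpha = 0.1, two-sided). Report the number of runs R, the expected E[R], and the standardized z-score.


Step 1: Compute median = 20.50; label A = above, B = below.
Labels in order: BAAABAABBAABBB  (n_A = 7, n_B = 7)
Step 2: Count runs R = 7.
Step 3: Under H0 (random ordering), E[R] = 2*n_A*n_B/(n_A+n_B) + 1 = 2*7*7/14 + 1 = 8.0000.
        Var[R] = 2*n_A*n_B*(2*n_A*n_B - n_A - n_B) / ((n_A+n_B)^2 * (n_A+n_B-1)) = 8232/2548 = 3.2308.
        SD[R] = 1.7974.
Step 4: Continuity-corrected z = (R + 0.5 - E[R]) / SD[R] = (7 + 0.5 - 8.0000) / 1.7974 = -0.2782.
Step 5: Two-sided p-value via normal approximation = 2*(1 - Phi(|z|)) = 0.780879.
Step 6: alpha = 0.1. fail to reject H0.

R = 7, z = -0.2782, p = 0.780879, fail to reject H0.


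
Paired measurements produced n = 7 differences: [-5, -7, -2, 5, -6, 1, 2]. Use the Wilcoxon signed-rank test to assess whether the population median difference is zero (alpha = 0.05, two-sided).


Step 1: Drop any zero differences (none here) and take |d_i|.
|d| = [5, 7, 2, 5, 6, 1, 2]
Step 2: Midrank |d_i| (ties get averaged ranks).
ranks: |5|->4.5, |7|->7, |2|->2.5, |5|->4.5, |6|->6, |1|->1, |2|->2.5
Step 3: Attach original signs; sum ranks with positive sign and with negative sign.
W+ = 4.5 + 1 + 2.5 = 8
W- = 4.5 + 7 + 2.5 + 6 = 20
(Check: W+ + W- = 28 should equal n(n+1)/2 = 28.)
Step 4: Test statistic W = min(W+, W-) = 8.
Step 5: Ties in |d|, so use the tie-corrected normal approximation.
        E[W] = n(n+1)/4 = 7*8/4 = 14.
        Tie groups: |d|=2 (t=2), |d|=5 (t=2); sum(t^3 - t) = 12.
        Var[W] = n(n+1)(2n+1)/24 - sum(t^3-t)/48 = 840/24 - 12/48 = 34.75.
        z = (W - E[W]) / sqrt(Var[W]) = (8 - 14) / 5.8949 = -1.0178.
        Two-sided p = 2*Phi(z) = 0.308760.
Step 6: alpha = 0.05. fail to reject H0.

W+ = 8, W- = 20, W = min = 8, p = 0.308760, fail to reject H0.


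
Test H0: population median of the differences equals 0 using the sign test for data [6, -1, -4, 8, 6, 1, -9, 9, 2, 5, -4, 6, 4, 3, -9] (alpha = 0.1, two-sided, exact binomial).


Step 1: Discard zero differences. Original n = 15; n_eff = number of nonzero differences = 15.
Nonzero differences (with sign): +6, -1, -4, +8, +6, +1, -9, +9, +2, +5, -4, +6, +4, +3, -9
Step 2: Count signs: positive = 10, negative = 5.
Step 3: Under H0: P(positive) = 0.5, so the number of positives S ~ Bin(15, 0.5).
Step 4: Two-sided exact p-value = sum of Bin(15,0.5) probabilities at or below the observed probability = 0.301758.
Step 5: alpha = 0.1. fail to reject H0.

n_eff = 15, pos = 10, neg = 5, p = 0.301758, fail to reject H0.


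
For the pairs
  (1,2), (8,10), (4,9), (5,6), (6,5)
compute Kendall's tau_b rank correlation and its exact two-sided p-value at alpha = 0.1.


Step 1: Enumerate the 10 unordered pairs (i,j) with i<j and classify each by sign(x_j-x_i) * sign(y_j-y_i).
  (1,2):dx=+7,dy=+8->C; (1,3):dx=+3,dy=+7->C; (1,4):dx=+4,dy=+4->C; (1,5):dx=+5,dy=+3->C
  (2,3):dx=-4,dy=-1->C; (2,4):dx=-3,dy=-4->C; (2,5):dx=-2,dy=-5->C; (3,4):dx=+1,dy=-3->D
  (3,5):dx=+2,dy=-4->D; (4,5):dx=+1,dy=-1->D
Step 2: C = 7, D = 3, total pairs = 10.
Step 3: tau = (C - D)/(n(n-1)/2) = (7 - 3)/10 = 0.400000.
Step 4: Exact two-sided p-value (enumerate n! = 120 permutations of y under H0): p = 0.483333.
Step 5: alpha = 0.1. fail to reject H0.

tau_b = 0.4000 (C=7, D=3), p = 0.483333, fail to reject H0.


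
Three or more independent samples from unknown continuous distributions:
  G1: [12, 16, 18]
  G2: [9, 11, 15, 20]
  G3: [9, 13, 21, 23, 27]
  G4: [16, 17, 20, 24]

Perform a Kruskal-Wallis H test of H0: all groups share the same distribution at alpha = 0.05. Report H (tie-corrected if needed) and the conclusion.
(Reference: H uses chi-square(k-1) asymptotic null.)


Step 1: Combine all N = 16 observations and assign midranks.
sorted (value, group, rank): (9,G2,1.5), (9,G3,1.5), (11,G2,3), (12,G1,4), (13,G3,5), (15,G2,6), (16,G1,7.5), (16,G4,7.5), (17,G4,9), (18,G1,10), (20,G2,11.5), (20,G4,11.5), (21,G3,13), (23,G3,14), (24,G4,15), (27,G3,16)
Step 2: Sum ranks within each group.
R_1 = 21.5 (n_1 = 3)
R_2 = 22 (n_2 = 4)
R_3 = 49.5 (n_3 = 5)
R_4 = 43 (n_4 = 4)
Step 3: H = 12/(N(N+1)) * sum(R_i^2/n_i) - 3(N+1)
     = 12/(16*17) * (21.5^2/3 + 22^2/4 + 49.5^2/5 + 43^2/4) - 3*17
     = 0.044118 * 1227.38 - 51
     = 3.149265.
Step 4: Ties present; correction factor C = 1 - 18/(16^3 - 16) = 0.995588. Corrected H = 3.149265 / 0.995588 = 3.163220.
Step 5: Under H0, H ~ chi^2(3); p-value = 0.367138.
Step 6: alpha = 0.05. fail to reject H0.

H = 3.1632, df = 3, p = 0.367138, fail to reject H0.


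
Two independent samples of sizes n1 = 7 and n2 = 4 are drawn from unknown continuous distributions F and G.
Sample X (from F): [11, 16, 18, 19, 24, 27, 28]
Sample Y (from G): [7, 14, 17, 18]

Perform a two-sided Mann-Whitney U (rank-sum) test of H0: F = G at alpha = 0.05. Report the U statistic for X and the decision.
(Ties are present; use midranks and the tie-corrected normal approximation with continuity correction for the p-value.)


Step 1: Combine and sort all 11 observations; assign midranks.
sorted (value, group): (7,Y), (11,X), (14,Y), (16,X), (17,Y), (18,X), (18,Y), (19,X), (24,X), (27,X), (28,X)
ranks: 7->1, 11->2, 14->3, 16->4, 17->5, 18->6.5, 18->6.5, 19->8, 24->9, 27->10, 28->11
Step 2: Rank sum for X: R1 = 2 + 4 + 6.5 + 8 + 9 + 10 + 11 = 50.5.
Step 3: U_X = R1 - n1(n1+1)/2 = 50.5 - 7*8/2 = 50.5 - 28 = 22.5.
       U_Y = n1*n2 - U_X = 28 - 22.5 = 5.5.
Step 4: Ties are present, so use the tie-corrected normal approximation (with continuity correction) for the p-value.
Step 5: p-value = 0.129695; compare to alpha = 0.05. fail to reject H0.

U_X = 22.5, p = 0.129695, fail to reject H0 at alpha = 0.05.


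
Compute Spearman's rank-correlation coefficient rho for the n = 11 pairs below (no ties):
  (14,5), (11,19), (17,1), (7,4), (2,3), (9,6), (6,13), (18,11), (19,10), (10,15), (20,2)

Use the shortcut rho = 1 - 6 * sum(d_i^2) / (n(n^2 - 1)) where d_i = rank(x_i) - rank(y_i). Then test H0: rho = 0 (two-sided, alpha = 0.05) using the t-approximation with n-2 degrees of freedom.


Step 1: Rank x and y separately (midranks; no ties here).
rank(x): 14->7, 11->6, 17->8, 7->3, 2->1, 9->4, 6->2, 18->9, 19->10, 10->5, 20->11
rank(y): 5->5, 19->11, 1->1, 4->4, 3->3, 6->6, 13->9, 11->8, 10->7, 15->10, 2->2
Step 2: d_i = R_x(i) - R_y(i); compute d_i^2.
  (7-5)^2=4, (6-11)^2=25, (8-1)^2=49, (3-4)^2=1, (1-3)^2=4, (4-6)^2=4, (2-9)^2=49, (9-8)^2=1, (10-7)^2=9, (5-10)^2=25, (11-2)^2=81
sum(d^2) = 252.
Step 3: rho = 1 - 6*252 / (11*(11^2 - 1)) = 1 - 1512/1320 = -0.145455.
Step 4: Under H0, t = rho * sqrt((n-2)/(1-rho^2)) = -0.4411 ~ t(9).
Step 5: Two-sided p-value from the t-distribution with 9 df = 0.669579.
Step 6: alpha = 0.05. fail to reject H0.

rho = -0.1455, p = 0.669579, fail to reject H0 at alpha = 0.05.


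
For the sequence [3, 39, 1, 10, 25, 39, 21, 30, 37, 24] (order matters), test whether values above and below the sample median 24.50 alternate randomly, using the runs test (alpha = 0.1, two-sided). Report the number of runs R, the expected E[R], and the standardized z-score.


Step 1: Compute median = 24.50; label A = above, B = below.
Labels in order: BABBAABAAB  (n_A = 5, n_B = 5)
Step 2: Count runs R = 7.
Step 3: Under H0 (random ordering), E[R] = 2*n_A*n_B/(n_A+n_B) + 1 = 2*5*5/10 + 1 = 6.0000.
        Var[R] = 2*n_A*n_B*(2*n_A*n_B - n_A - n_B) / ((n_A+n_B)^2 * (n_A+n_B-1)) = 2000/900 = 2.2222.
        SD[R] = 1.4907.
Step 4: Continuity-corrected z = (R - 0.5 - E[R]) / SD[R] = (7 - 0.5 - 6.0000) / 1.4907 = 0.3354.
Step 5: Two-sided p-value via normal approximation = 2*(1 - Phi(|z|)) = 0.737316.
Step 6: alpha = 0.1. fail to reject H0.

R = 7, z = 0.3354, p = 0.737316, fail to reject H0.


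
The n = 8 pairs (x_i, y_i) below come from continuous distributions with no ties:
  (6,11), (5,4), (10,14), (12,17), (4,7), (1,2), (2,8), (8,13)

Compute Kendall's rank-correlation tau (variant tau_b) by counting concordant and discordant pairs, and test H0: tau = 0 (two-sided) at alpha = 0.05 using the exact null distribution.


Step 1: Enumerate the 28 unordered pairs (i,j) with i<j and classify each by sign(x_j-x_i) * sign(y_j-y_i).
  (1,2):dx=-1,dy=-7->C; (1,3):dx=+4,dy=+3->C; (1,4):dx=+6,dy=+6->C; (1,5):dx=-2,dy=-4->C
  (1,6):dx=-5,dy=-9->C; (1,7):dx=-4,dy=-3->C; (1,8):dx=+2,dy=+2->C; (2,3):dx=+5,dy=+10->C
  (2,4):dx=+7,dy=+13->C; (2,5):dx=-1,dy=+3->D; (2,6):dx=-4,dy=-2->C; (2,7):dx=-3,dy=+4->D
  (2,8):dx=+3,dy=+9->C; (3,4):dx=+2,dy=+3->C; (3,5):dx=-6,dy=-7->C; (3,6):dx=-9,dy=-12->C
  (3,7):dx=-8,dy=-6->C; (3,8):dx=-2,dy=-1->C; (4,5):dx=-8,dy=-10->C; (4,6):dx=-11,dy=-15->C
  (4,7):dx=-10,dy=-9->C; (4,8):dx=-4,dy=-4->C; (5,6):dx=-3,dy=-5->C; (5,7):dx=-2,dy=+1->D
  (5,8):dx=+4,dy=+6->C; (6,7):dx=+1,dy=+6->C; (6,8):dx=+7,dy=+11->C; (7,8):dx=+6,dy=+5->C
Step 2: C = 25, D = 3, total pairs = 28.
Step 3: tau = (C - D)/(n(n-1)/2) = (25 - 3)/28 = 0.785714.
Step 4: Exact two-sided p-value (enumerate n! = 40320 permutations of y under H0): p = 0.005506.
Step 5: alpha = 0.05. reject H0.

tau_b = 0.7857 (C=25, D=3), p = 0.005506, reject H0.


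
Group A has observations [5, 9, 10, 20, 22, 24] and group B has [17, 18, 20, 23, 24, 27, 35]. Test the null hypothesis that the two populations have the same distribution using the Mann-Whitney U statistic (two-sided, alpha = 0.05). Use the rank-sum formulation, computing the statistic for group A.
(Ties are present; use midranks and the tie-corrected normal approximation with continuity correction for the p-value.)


Step 1: Combine and sort all 13 observations; assign midranks.
sorted (value, group): (5,X), (9,X), (10,X), (17,Y), (18,Y), (20,X), (20,Y), (22,X), (23,Y), (24,X), (24,Y), (27,Y), (35,Y)
ranks: 5->1, 9->2, 10->3, 17->4, 18->5, 20->6.5, 20->6.5, 22->8, 23->9, 24->10.5, 24->10.5, 27->12, 35->13
Step 2: Rank sum for X: R1 = 1 + 2 + 3 + 6.5 + 8 + 10.5 = 31.
Step 3: U_X = R1 - n1(n1+1)/2 = 31 - 6*7/2 = 31 - 21 = 10.
       U_Y = n1*n2 - U_X = 42 - 10 = 32.
Step 4: Ties are present, so use the tie-corrected normal approximation (with continuity correction) for the p-value.
Step 5: p-value = 0.132546; compare to alpha = 0.05. fail to reject H0.

U_X = 10, p = 0.132546, fail to reject H0 at alpha = 0.05.


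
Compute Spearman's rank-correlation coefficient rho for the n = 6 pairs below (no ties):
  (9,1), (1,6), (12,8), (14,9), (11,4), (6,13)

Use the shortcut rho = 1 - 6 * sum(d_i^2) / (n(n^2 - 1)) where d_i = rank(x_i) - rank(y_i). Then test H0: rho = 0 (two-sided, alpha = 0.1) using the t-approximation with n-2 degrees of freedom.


Step 1: Rank x and y separately (midranks; no ties here).
rank(x): 9->3, 1->1, 12->5, 14->6, 11->4, 6->2
rank(y): 1->1, 6->3, 8->4, 9->5, 4->2, 13->6
Step 2: d_i = R_x(i) - R_y(i); compute d_i^2.
  (3-1)^2=4, (1-3)^2=4, (5-4)^2=1, (6-5)^2=1, (4-2)^2=4, (2-6)^2=16
sum(d^2) = 30.
Step 3: rho = 1 - 6*30 / (6*(6^2 - 1)) = 1 - 180/210 = 0.142857.
Step 4: Under H0, t = rho * sqrt((n-2)/(1-rho^2)) = 0.2887 ~ t(4).
Step 5: Two-sided p-value from the t-distribution with 4 df = 0.787172.
Step 6: alpha = 0.1. fail to reject H0.

rho = 0.1429, p = 0.787172, fail to reject H0 at alpha = 0.1.


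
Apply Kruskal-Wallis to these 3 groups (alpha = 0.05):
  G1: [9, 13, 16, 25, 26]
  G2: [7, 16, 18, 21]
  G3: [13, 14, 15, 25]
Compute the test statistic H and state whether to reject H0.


Step 1: Combine all N = 13 observations and assign midranks.
sorted (value, group, rank): (7,G2,1), (9,G1,2), (13,G1,3.5), (13,G3,3.5), (14,G3,5), (15,G3,6), (16,G1,7.5), (16,G2,7.5), (18,G2,9), (21,G2,10), (25,G1,11.5), (25,G3,11.5), (26,G1,13)
Step 2: Sum ranks within each group.
R_1 = 37.5 (n_1 = 5)
R_2 = 27.5 (n_2 = 4)
R_3 = 26 (n_3 = 4)
Step 3: H = 12/(N(N+1)) * sum(R_i^2/n_i) - 3(N+1)
     = 12/(13*14) * (37.5^2/5 + 27.5^2/4 + 26^2/4) - 3*14
     = 0.065934 * 639.312 - 42
     = 0.152473.
Step 4: Ties present; correction factor C = 1 - 18/(13^3 - 13) = 0.991758. Corrected H = 0.152473 / 0.991758 = 0.153740.
Step 5: Under H0, H ~ chi^2(2); p-value = 0.926010.
Step 6: alpha = 0.05. fail to reject H0.

H = 0.1537, df = 2, p = 0.926010, fail to reject H0.


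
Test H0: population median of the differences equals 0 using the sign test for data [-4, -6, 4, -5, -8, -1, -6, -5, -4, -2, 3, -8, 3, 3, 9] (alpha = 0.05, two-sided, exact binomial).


Step 1: Discard zero differences. Original n = 15; n_eff = number of nonzero differences = 15.
Nonzero differences (with sign): -4, -6, +4, -5, -8, -1, -6, -5, -4, -2, +3, -8, +3, +3, +9
Step 2: Count signs: positive = 5, negative = 10.
Step 3: Under H0: P(positive) = 0.5, so the number of positives S ~ Bin(15, 0.5).
Step 4: Two-sided exact p-value = sum of Bin(15,0.5) probabilities at or below the observed probability = 0.301758.
Step 5: alpha = 0.05. fail to reject H0.

n_eff = 15, pos = 5, neg = 10, p = 0.301758, fail to reject H0.


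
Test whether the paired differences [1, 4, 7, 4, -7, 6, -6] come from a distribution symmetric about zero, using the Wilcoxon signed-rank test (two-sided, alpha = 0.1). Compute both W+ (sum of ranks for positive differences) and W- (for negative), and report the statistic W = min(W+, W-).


Step 1: Drop any zero differences (none here) and take |d_i|.
|d| = [1, 4, 7, 4, 7, 6, 6]
Step 2: Midrank |d_i| (ties get averaged ranks).
ranks: |1|->1, |4|->2.5, |7|->6.5, |4|->2.5, |7|->6.5, |6|->4.5, |6|->4.5
Step 3: Attach original signs; sum ranks with positive sign and with negative sign.
W+ = 1 + 2.5 + 6.5 + 2.5 + 4.5 = 17
W- = 6.5 + 4.5 = 11
(Check: W+ + W- = 28 should equal n(n+1)/2 = 28.)
Step 4: Test statistic W = min(W+, W-) = 11.
Step 5: Ties in |d|, so use the tie-corrected normal approximation.
        E[W] = n(n+1)/4 = 7*8/4 = 14.
        Tie groups: |d|=4 (t=2), |d|=6 (t=2), |d|=7 (t=2); sum(t^3 - t) = 18.
        Var[W] = n(n+1)(2n+1)/24 - sum(t^3-t)/48 = 840/24 - 18/48 = 34.625.
        z = (W - E[W]) / sqrt(Var[W]) = (11 - 14) / 5.8843 = -0.5098.
        Two-sided p = 2*Phi(z) = 0.610170.
Step 6: alpha = 0.1. fail to reject H0.

W+ = 17, W- = 11, W = min = 11, p = 0.610170, fail to reject H0.


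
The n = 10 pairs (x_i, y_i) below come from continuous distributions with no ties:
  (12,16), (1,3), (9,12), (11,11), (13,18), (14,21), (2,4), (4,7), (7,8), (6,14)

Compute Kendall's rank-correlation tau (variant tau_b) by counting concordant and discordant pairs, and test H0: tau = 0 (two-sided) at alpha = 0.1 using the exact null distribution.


Step 1: Enumerate the 45 unordered pairs (i,j) with i<j and classify each by sign(x_j-x_i) * sign(y_j-y_i).
  (1,2):dx=-11,dy=-13->C; (1,3):dx=-3,dy=-4->C; (1,4):dx=-1,dy=-5->C; (1,5):dx=+1,dy=+2->C
  (1,6):dx=+2,dy=+5->C; (1,7):dx=-10,dy=-12->C; (1,8):dx=-8,dy=-9->C; (1,9):dx=-5,dy=-8->C
  (1,10):dx=-6,dy=-2->C; (2,3):dx=+8,dy=+9->C; (2,4):dx=+10,dy=+8->C; (2,5):dx=+12,dy=+15->C
  (2,6):dx=+13,dy=+18->C; (2,7):dx=+1,dy=+1->C; (2,8):dx=+3,dy=+4->C; (2,9):dx=+6,dy=+5->C
  (2,10):dx=+5,dy=+11->C; (3,4):dx=+2,dy=-1->D; (3,5):dx=+4,dy=+6->C; (3,6):dx=+5,dy=+9->C
  (3,7):dx=-7,dy=-8->C; (3,8):dx=-5,dy=-5->C; (3,9):dx=-2,dy=-4->C; (3,10):dx=-3,dy=+2->D
  (4,5):dx=+2,dy=+7->C; (4,6):dx=+3,dy=+10->C; (4,7):dx=-9,dy=-7->C; (4,8):dx=-7,dy=-4->C
  (4,9):dx=-4,dy=-3->C; (4,10):dx=-5,dy=+3->D; (5,6):dx=+1,dy=+3->C; (5,7):dx=-11,dy=-14->C
  (5,8):dx=-9,dy=-11->C; (5,9):dx=-6,dy=-10->C; (5,10):dx=-7,dy=-4->C; (6,7):dx=-12,dy=-17->C
  (6,8):dx=-10,dy=-14->C; (6,9):dx=-7,dy=-13->C; (6,10):dx=-8,dy=-7->C; (7,8):dx=+2,dy=+3->C
  (7,9):dx=+5,dy=+4->C; (7,10):dx=+4,dy=+10->C; (8,9):dx=+3,dy=+1->C; (8,10):dx=+2,dy=+7->C
  (9,10):dx=-1,dy=+6->D
Step 2: C = 41, D = 4, total pairs = 45.
Step 3: tau = (C - D)/(n(n-1)/2) = (41 - 4)/45 = 0.822222.
Step 4: Exact two-sided p-value (enumerate n! = 3628800 permutations of y under H0): p = 0.000358.
Step 5: alpha = 0.1. reject H0.

tau_b = 0.8222 (C=41, D=4), p = 0.000358, reject H0.
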